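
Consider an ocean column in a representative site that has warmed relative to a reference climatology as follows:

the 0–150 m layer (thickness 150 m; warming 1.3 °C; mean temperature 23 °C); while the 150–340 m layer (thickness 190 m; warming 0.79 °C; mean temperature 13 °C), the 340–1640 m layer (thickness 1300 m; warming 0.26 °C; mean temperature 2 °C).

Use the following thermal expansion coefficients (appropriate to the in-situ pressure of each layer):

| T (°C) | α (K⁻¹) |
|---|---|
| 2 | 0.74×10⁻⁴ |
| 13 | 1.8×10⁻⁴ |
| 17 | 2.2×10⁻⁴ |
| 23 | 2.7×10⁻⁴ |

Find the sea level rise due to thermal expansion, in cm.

10.5 cm of thermosteric rise

Layer 1 at 23 °C → α = 2.7×10⁻⁴ K⁻¹
Layer 2 at 13 °C → α = 1.8×10⁻⁴ K⁻¹
Layer 3 at 2 °C → α = 0.74×10⁻⁴ K⁻¹
Layer 1: 150 × 2.7×10⁻⁴ × 1.3 = 0.05265 m
150–340 m: 0.79 × 1.8×10⁻⁴ × 190 = 0.027018 m
340–1640 m: 1300 × 0.26 × 0.74×10⁻⁴ = 0.025012 m
Δh = 0.05265 + 0.027018 + 0.025012 = 0.10468 m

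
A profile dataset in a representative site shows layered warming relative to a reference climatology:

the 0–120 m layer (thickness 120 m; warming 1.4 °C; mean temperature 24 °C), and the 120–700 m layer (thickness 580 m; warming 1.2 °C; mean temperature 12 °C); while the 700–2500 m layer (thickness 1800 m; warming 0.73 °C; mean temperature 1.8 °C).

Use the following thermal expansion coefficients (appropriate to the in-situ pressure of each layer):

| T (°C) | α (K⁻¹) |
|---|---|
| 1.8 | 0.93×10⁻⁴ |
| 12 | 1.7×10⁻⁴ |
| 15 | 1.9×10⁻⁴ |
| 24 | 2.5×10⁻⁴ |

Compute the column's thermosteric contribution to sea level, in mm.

Layer 1 at 24 °C → α = 2.5×10⁻⁴ K⁻¹
Layer 2 at 12 °C → α = 1.7×10⁻⁴ K⁻¹
Layer 3 at 1.8 °C → α = 0.93×10⁻⁴ K⁻¹
0–120 m: 2.5×10⁻⁴ × 120 × 1.4 = 0.04200 m
Layer 2: 1.2 × 1.7×10⁻⁴ × 580 = 0.11832 m
700–2500 m: 0.73 × 1800 × 0.93×10⁻⁴ = 0.122202 m
Δh = 0.04200 + 0.11832 + 0.122202 = 0.282522 m

Δh ≈ 280 mm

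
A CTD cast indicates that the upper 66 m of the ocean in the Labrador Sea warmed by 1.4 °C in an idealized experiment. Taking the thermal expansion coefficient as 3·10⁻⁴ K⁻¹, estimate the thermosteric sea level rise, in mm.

Δh = αΔT·H = 3×10⁻⁴ × 1.4 × 66 = 0.02772 m

about 27.7 mm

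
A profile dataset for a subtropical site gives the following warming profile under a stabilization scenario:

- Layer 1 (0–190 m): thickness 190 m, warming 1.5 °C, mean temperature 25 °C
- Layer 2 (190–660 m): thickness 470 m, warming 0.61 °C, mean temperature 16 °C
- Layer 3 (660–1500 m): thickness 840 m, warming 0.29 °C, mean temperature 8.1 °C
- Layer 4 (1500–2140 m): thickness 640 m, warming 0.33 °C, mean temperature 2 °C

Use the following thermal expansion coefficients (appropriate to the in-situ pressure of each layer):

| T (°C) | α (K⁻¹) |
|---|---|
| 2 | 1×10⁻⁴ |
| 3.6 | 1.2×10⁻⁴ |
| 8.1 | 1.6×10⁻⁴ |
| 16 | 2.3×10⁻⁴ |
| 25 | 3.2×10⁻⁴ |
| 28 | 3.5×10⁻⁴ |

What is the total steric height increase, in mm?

Δh = 217 mm

Layer 1 at 25 °C → α = 3.2×10⁻⁴ K⁻¹
Layer 2 at 16 °C → α = 2.3×10⁻⁴ K⁻¹
Layer 3 at 8.1 °C → α = 1.6×10⁻⁴ K⁻¹
Layer 4 at 2 °C → α = 1×10⁻⁴ K⁻¹
0–190 m: 190 × 1.5 × 3.2×10⁻⁴ = 0.09120 m
2.3×10⁻⁴ × 0.61 × 470 = 0.065941 m
Layer 3: 0.29 × 1.6×10⁻⁴ × 840 = 0.038976 m
Layer 4: 0.33 × 1×10⁻⁴ × 640 = 0.02112 m
Δh = 0.09120 + 0.065941 + 0.038976 + 0.02112 = 0.217237 m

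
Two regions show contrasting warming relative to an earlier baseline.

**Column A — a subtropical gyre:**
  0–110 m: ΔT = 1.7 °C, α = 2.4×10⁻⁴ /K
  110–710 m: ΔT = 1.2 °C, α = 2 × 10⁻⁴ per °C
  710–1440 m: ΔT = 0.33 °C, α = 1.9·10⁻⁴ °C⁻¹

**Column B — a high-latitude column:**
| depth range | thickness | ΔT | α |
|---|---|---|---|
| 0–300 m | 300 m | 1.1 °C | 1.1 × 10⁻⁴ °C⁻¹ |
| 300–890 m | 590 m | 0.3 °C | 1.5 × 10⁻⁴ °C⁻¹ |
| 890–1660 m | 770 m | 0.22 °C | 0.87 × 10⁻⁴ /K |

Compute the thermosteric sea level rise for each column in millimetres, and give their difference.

A 110 × 1.7 × 2.4×10⁻⁴ = 0.04488 m
A 1.2 × 600 × 2×10⁻⁴ = 0.14400 m
A 710–1440 m: 1.9×10⁻⁴ × 730 × 0.33 = 0.045771 m
A total: 0.234651 m
B 0–300 m: 1.1 × 300 × 1.1×10⁻⁴ = 0.03630 m
B 300–890 m: 590 × 1.5×10⁻⁴ × 0.3 = 0.02655 m
B 770 × 0.87×10⁻⁴ × 0.22 = 0.0147378 m
B total: 0.0775878 m
Difference: 0.234651 − 0.0775878 = 0.1570632 m

A: 230 mm; B: 78 mm; difference 160 mm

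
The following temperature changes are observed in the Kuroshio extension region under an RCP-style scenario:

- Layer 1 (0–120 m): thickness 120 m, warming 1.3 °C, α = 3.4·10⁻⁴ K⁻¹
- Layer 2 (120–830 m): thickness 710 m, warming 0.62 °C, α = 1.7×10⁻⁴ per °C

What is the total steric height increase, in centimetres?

0–120 m: 120 × 1.3 × 3.4×10⁻⁴ = 0.05304 m
Layer 2: 0.62 × 1.7×10⁻⁴ × 710 = 0.074834 m
Δh = 0.05304 + 0.074834 = 0.127874 m

Δh = 13 cm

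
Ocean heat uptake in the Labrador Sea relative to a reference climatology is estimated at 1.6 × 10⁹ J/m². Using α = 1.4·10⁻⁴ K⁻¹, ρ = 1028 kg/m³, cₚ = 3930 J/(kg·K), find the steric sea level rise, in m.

Δh = αQ/(ρcₚ) = 1.4×10⁻⁴ × 1.6×10⁹ / (1028 × 3930) ≈ 0.055445 m

0.0554 m of thermosteric rise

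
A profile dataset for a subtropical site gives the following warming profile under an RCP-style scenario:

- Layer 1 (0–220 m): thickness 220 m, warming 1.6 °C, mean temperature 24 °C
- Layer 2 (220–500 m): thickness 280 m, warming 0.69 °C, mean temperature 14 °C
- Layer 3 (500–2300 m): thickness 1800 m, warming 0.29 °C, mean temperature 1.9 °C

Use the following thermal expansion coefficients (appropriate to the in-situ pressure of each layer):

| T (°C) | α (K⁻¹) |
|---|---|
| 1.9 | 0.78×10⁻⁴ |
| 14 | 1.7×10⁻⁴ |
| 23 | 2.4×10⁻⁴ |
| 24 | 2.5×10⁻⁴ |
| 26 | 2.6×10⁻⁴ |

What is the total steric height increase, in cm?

Layer 1 at 24 °C → α = 2.5×10⁻⁴ K⁻¹
Layer 2 at 14 °C → α = 1.7×10⁻⁴ K⁻¹
Layer 3 at 1.9 °C → α = 0.78×10⁻⁴ K⁻¹
220 × 2.5×10⁻⁴ × 1.6 = 0.08800 m
0.69 × 280 × 1.7×10⁻⁴ = 0.032844 m
0.29 × 0.78×10⁻⁴ × 1800 = 0.040716 m
Δh = 0.08800 + 0.032844 + 0.040716 = 0.16156 m ≈ 16.2 cm

16.2 cm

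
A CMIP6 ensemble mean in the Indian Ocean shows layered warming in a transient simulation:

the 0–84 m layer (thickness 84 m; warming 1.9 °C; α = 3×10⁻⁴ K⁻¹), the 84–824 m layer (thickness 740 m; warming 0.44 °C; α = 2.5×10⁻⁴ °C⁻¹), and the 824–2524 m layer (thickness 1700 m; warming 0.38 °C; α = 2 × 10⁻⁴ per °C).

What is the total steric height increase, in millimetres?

84 × 1.9 × 3×10⁻⁴ = 0.04788 m
0.44 × 2.5×10⁻⁴ × 740 = 0.08140 m
1700 × 2×10⁻⁴ × 0.38 = 0.12920 m
Δh = 0.04788 + 0.08140 + 0.12920 = 0.25848 m

258 mm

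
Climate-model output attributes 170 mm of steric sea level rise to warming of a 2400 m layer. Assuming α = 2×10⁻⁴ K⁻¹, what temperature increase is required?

about 0.354 K

ΔT = Δh/(αH) = 0.17 / (2×10⁻⁴ × 2400) ≈ 0.3542 K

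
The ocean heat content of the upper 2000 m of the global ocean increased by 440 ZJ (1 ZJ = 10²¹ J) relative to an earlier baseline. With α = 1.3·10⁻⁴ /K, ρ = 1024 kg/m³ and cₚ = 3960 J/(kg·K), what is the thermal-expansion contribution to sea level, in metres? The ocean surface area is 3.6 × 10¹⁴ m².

Per unit area: Q = 440×10²¹ / (3.6×10¹⁴) ≈ 1.222×10⁹ J/m²
Δh = αQ/(ρcₚ) = 1.3×10⁻⁴ × 1.222×10⁹ / (1024 × 3960) ≈ 0.039176 m

Δh = 0.039 m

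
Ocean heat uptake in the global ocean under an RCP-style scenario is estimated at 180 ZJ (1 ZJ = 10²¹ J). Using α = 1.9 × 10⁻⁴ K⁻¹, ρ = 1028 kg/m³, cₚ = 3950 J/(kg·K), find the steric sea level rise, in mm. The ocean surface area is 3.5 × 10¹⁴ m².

24.1 mm

Per unit area: Q = 180×10²¹ / (3.5×10¹⁴) ≈ 5.143×10⁸ J/m²
Δh = αQ/(ρcₚ) = 1.9×10⁻⁴ × 5.143×10⁸ / (1028 × 3950) ≈ 0.024065 m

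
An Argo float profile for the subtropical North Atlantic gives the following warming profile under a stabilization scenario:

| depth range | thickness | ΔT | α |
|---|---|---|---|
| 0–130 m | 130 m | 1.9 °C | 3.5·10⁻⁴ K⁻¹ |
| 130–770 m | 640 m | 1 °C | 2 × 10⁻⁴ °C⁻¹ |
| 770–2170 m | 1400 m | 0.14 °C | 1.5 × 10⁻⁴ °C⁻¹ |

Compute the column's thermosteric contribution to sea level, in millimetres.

Δh ≈ 240 mm

0–130 m: 1.9 × 130 × 3.5×10⁻⁴ = 0.08645 m
640 × 2×10⁻⁴ × 1 = 0.12800 m
Layer 3: 1.5×10⁻⁴ × 0.14 × 1400 = 0.02940 m
Δh = 0.08645 + 0.12800 + 0.02940 = 0.24385 m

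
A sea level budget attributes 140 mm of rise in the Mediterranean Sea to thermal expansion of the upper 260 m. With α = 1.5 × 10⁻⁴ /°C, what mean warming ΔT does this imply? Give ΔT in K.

ΔT = Δh/(αH) = 0.14 / (1.5×10⁻⁴ × 260) ≈ 3.590 K

ΔT ≈ 3.59 K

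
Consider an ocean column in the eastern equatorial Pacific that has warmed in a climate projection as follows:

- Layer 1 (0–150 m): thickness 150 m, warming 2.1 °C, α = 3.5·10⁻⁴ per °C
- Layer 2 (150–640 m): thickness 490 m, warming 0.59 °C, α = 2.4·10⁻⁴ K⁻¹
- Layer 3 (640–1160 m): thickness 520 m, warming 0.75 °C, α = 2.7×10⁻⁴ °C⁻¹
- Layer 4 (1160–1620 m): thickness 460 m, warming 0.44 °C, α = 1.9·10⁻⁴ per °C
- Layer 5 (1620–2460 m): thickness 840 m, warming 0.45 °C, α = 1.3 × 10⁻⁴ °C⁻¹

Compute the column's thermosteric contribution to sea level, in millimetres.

Δh ≈ 373 mm

0–150 m: 3.5×10⁻⁴ × 150 × 2.1 = 0.11025 m
150–640 m: 2.4×10⁻⁴ × 490 × 0.59 = 0.069384 m
640–1160 m: 2.7×10⁻⁴ × 0.75 × 520 = 0.10530 m
1160–1620 m: 460 × 1.9×10⁻⁴ × 0.44 = 0.038456 m
1.3×10⁻⁴ × 0.45 × 840 = 0.04914 m
Δh = 0.11025 + 0.069384 + 0.10530 + 0.038456 + 0.04914 = 0.37253 m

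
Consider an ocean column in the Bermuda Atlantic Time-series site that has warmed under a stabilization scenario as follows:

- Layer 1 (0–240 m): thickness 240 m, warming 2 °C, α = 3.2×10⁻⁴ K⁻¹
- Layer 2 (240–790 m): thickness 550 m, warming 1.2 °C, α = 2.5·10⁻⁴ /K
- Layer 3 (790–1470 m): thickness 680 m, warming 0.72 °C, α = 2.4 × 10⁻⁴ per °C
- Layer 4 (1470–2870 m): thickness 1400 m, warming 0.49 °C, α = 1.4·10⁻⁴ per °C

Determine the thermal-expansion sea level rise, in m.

Δh = 0.53 m

0–240 m: 240 × 2 × 3.2×10⁻⁴ = 0.15360 m
Layer 2: 1.2 × 550 × 2.5×10⁻⁴ = 0.16500 m
Layer 3: 2.4×10⁻⁴ × 680 × 0.72 = 0.117504 m
1470–2870 m: 1400 × 0.49 × 1.4×10⁻⁴ = 0.09604 m
Δh = 0.15360 + 0.16500 + 0.117504 + 0.09604 = 0.532144 m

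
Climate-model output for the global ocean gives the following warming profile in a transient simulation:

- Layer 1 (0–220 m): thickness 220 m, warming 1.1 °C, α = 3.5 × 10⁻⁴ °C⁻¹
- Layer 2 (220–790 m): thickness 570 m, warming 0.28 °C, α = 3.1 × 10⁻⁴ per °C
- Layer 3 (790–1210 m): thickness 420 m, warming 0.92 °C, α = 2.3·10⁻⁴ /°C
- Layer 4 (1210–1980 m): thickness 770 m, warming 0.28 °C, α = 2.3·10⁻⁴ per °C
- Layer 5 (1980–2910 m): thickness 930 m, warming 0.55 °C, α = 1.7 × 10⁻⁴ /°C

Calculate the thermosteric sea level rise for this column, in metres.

0.360 m

0–220 m: 3.5×10⁻⁴ × 220 × 1.1 = 0.08470 m
0.28 × 3.1×10⁻⁴ × 570 = 0.049476 m
420 × 2.3×10⁻⁴ × 0.92 = 0.088872 m
1210–1980 m: 0.28 × 2.3×10⁻⁴ × 770 = 0.049588 m
1.7×10⁻⁴ × 0.55 × 930 = 0.086955 m
Δh = 0.08470 + 0.049476 + 0.088872 + 0.049588 + 0.086955 = 0.359591 m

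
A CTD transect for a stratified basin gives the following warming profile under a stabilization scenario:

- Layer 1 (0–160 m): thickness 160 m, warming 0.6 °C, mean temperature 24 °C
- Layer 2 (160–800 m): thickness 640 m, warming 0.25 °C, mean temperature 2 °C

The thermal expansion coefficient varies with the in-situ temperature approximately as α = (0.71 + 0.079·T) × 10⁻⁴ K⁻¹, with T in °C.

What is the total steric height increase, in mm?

Layer 1: α = (0.71 + 0.079×24)×10⁻⁴ = 2.606×10⁻⁴ K⁻¹
Layer 2: α = (0.71 + 0.079×2)×10⁻⁴ = 0.868×10⁻⁴ K⁻¹
0–160 m: 2.606×10⁻⁴ × 160 × 0.6 = 0.0250176 m
160–800 m: 640 × 0.25 × 0.868×10⁻⁴ = 0.013888 m
Δh = 0.0250176 + 0.013888 = 0.0389056 m

about 39 mm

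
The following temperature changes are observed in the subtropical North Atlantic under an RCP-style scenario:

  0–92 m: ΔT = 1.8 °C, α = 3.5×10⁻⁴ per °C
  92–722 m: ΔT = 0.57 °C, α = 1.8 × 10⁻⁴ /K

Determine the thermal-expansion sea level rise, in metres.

0.12 m of thermosteric rise

3.5×10⁻⁴ × 1.8 × 92 = 0.05796 m
92–722 m: 0.57 × 630 × 1.8×10⁻⁴ = 0.064638 m
Δh = 0.05796 + 0.064638 = 0.122598 m ≈ 0.12 m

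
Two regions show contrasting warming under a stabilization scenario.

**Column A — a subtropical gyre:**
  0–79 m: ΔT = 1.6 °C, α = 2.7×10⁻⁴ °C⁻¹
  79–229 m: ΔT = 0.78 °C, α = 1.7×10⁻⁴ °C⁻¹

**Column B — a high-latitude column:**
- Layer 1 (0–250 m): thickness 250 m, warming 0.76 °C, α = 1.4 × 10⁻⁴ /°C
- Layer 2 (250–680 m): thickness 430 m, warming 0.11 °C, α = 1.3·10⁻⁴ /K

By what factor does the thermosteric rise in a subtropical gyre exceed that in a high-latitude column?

a factor of 1.6

A 79 × 2.7×10⁻⁴ × 1.6 = 0.034128 m
A Layer 2: 150 × 1.7×10⁻⁴ × 0.78 = 0.01989 m
A total: 0.054018 m
B 0–250 m: 0.76 × 1.4×10⁻⁴ × 250 = 0.02660 m
B Layer 2: 1.3×10⁻⁴ × 0.11 × 430 = 0.006149 m
B total: 0.032749 m
Ratio: 0.054018 / 0.032749 ≈ 1.649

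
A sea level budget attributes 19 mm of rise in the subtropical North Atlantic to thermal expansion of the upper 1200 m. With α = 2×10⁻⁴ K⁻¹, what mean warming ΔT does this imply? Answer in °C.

ΔT ≈ 0.079 °C

ΔT = Δh/(αH) = 0.019 / (2×10⁻⁴ × 1200) ≈ 0.07917 °C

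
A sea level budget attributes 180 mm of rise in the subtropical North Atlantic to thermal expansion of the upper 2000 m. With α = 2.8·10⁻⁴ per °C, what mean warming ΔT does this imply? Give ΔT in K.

ΔT = Δh/(αH) = 0.18 / (2.8×10⁻⁴ × 2000) ≈ 0.3214 K

0.321 K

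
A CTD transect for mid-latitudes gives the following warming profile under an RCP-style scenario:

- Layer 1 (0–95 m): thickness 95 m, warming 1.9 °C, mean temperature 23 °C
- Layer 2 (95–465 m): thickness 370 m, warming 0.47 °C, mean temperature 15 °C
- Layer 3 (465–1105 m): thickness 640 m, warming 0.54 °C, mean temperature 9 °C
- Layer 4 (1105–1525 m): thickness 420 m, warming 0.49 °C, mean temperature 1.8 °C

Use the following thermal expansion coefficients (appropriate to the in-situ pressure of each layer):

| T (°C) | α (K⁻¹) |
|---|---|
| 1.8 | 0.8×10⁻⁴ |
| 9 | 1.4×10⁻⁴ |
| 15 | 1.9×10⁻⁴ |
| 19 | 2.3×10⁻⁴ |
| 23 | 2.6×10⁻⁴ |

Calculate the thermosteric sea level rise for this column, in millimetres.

Layer 1 at 23 °C → α = 2.6×10⁻⁴ K⁻¹
Layer 2 at 15 °C → α = 1.9×10⁻⁴ K⁻¹
Layer 3 at 9 °C → α = 1.4×10⁻⁴ K⁻¹
Layer 4 at 1.8 °C → α = 0.8×10⁻⁴ K⁻¹
95 × 1.9 × 2.6×10⁻⁴ = 0.04693 m
95–465 m: 1.9×10⁻⁴ × 370 × 0.47 = 0.033041 m
0.54 × 1.4×10⁻⁴ × 640 = 0.048384 m
1105–1525 m: 0.49 × 0.8×10⁻⁴ × 420 = 0.016464 m
Δh = 0.04693 + 0.033041 + 0.048384 + 0.016464 = 0.144819 m ≈ 145 mm

Δh = 145 mm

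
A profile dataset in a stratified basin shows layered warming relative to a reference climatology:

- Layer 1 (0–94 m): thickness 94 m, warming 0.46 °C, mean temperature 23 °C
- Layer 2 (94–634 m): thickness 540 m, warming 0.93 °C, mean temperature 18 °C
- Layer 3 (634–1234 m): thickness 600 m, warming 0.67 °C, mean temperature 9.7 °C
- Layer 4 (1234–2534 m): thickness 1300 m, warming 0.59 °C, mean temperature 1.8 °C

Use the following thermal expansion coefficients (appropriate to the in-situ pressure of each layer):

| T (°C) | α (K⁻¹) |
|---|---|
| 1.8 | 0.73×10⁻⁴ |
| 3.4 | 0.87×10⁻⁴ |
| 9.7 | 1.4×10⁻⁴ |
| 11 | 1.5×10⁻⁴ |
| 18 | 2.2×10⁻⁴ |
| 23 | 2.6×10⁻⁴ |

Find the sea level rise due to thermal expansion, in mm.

Δh ≈ 234 mm

Layer 1 at 23 °C → α = 2.6×10⁻⁴ K⁻¹
Layer 2 at 18 °C → α = 2.2×10⁻⁴ K⁻¹
Layer 3 at 9.7 °C → α = 1.4×10⁻⁴ K⁻¹
Layer 4 at 1.8 °C → α = 0.73×10⁻⁴ K⁻¹
0–94 m: 94 × 2.6×10⁻⁴ × 0.46 = 0.0112424 m
Layer 2: 2.2×10⁻⁴ × 540 × 0.93 = 0.110484 m
Layer 3: 1.4×10⁻⁴ × 0.67 × 600 = 0.05628 m
1234–2534 m: 1300 × 0.73×10⁻⁴ × 0.59 = 0.055991 m
Δh = 0.0112424 + 0.110484 + 0.05628 + 0.055991 = 0.2339974 m ≈ 234 mm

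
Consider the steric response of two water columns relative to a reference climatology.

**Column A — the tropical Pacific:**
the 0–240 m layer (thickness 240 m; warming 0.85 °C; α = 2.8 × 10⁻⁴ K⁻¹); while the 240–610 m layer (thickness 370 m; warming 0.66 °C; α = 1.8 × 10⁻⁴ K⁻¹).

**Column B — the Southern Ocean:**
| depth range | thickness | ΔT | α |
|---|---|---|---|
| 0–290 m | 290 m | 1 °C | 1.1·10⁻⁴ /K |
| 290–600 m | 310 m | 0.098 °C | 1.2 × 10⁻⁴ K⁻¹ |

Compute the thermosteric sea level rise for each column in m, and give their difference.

A: 0.101 m; B: 0.0355 m; difference 0.0655 m

A 0.85 × 240 × 2.8×10⁻⁴ = 0.05712 m
A 240–610 m: 1.8×10⁻⁴ × 370 × 0.66 = 0.043956 m
A total: 0.101076 m
B Layer 1: 1.1×10⁻⁴ × 290 × 1 = 0.03190 m
B 1.2×10⁻⁴ × 310 × 0.098 = 0.0036456 m
B total: 0.0355456 m
Difference: 0.101076 − 0.0355456 = 0.0655304 m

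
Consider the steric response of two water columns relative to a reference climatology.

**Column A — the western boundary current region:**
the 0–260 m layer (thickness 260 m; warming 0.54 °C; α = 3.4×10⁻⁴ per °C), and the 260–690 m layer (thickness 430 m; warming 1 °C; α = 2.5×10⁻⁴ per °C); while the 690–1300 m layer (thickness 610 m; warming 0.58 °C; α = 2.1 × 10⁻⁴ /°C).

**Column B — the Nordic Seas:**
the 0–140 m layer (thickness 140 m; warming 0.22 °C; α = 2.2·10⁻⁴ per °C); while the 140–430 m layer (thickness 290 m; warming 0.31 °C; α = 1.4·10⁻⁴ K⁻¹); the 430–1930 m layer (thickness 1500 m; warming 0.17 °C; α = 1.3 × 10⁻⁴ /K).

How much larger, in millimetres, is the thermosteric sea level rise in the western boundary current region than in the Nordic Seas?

A 0–260 m: 3.4×10⁻⁴ × 0.54 × 260 = 0.047736 m
A 1 × 430 × 2.5×10⁻⁴ = 0.10750 m
A 690–1300 m: 610 × 0.58 × 2.1×10⁻⁴ = 0.074298 m
A total: 0.229534 m
B 140 × 2.2×10⁻⁴ × 0.22 = 0.006776 m
B 290 × 1.4×10⁻⁴ × 0.31 = 0.012586 m
B 430–1930 m: 1.3×10⁻⁴ × 1500 × 0.17 = 0.03315 m
B total: 0.052512 m
Difference: 0.229534 − 0.052512 = 0.177022 m

180 mm larger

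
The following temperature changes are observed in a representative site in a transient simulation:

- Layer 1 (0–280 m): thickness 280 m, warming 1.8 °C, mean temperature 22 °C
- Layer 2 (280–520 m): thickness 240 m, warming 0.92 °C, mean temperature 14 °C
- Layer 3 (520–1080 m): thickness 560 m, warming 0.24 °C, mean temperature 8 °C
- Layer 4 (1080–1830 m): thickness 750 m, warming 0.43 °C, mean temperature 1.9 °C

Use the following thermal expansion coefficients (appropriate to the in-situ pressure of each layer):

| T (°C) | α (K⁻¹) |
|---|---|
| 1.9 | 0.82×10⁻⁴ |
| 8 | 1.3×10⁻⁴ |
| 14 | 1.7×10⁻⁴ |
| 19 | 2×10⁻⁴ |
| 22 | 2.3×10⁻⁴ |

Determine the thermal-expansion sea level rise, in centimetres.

Layer 1 at 22 °C → α = 2.3×10⁻⁴ K⁻¹
Layer 2 at 14 °C → α = 1.7×10⁻⁴ K⁻¹
Layer 3 at 8 °C → α = 1.3×10⁻⁴ K⁻¹
Layer 4 at 1.9 °C → α = 0.82×10⁻⁴ K⁻¹
Layer 1: 2.3×10⁻⁴ × 280 × 1.8 = 0.11592 m
Layer 2: 240 × 1.7×10⁻⁴ × 0.92 = 0.037536 m
560 × 1.3×10⁻⁴ × 0.24 = 0.017472 m
0.82×10⁻⁴ × 750 × 0.43 = 0.026445 m
Δh = 0.11592 + 0.037536 + 0.017472 + 0.026445 = 0.197373 m

Δh ≈ 19.7 cm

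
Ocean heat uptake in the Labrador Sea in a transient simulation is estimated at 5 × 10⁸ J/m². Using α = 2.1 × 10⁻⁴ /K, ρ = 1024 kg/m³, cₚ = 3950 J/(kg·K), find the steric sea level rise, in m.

Δh = αQ/(ρcₚ) = 2.1×10⁻⁴ × 5×10⁸ / (1024 × 3950) ≈ 0.025959 m

0.0260 m of thermosteric rise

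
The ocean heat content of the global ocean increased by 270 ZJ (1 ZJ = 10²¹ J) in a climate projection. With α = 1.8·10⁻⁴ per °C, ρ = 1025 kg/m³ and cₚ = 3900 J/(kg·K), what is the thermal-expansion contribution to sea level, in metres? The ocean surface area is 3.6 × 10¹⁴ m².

0.0338 m

Per unit area: Q = 270×10²¹ / (3.6×10¹⁴) = 7.5×10⁸ J/m²
Δh = αQ/(ρcₚ) = 1.8×10⁻⁴ × 7.5×10⁸ / (1025 × 3900) ≈ 0.033771 m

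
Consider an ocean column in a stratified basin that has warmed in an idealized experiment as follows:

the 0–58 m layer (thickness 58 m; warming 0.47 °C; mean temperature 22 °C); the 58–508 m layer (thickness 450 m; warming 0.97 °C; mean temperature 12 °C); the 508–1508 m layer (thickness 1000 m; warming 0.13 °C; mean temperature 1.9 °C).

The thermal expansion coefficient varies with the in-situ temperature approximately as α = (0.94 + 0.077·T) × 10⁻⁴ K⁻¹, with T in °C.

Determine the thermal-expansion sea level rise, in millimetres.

Layer 1: α = (0.94 + 0.077×22)×10⁻⁴ = 2.634×10⁻⁴ K⁻¹
Layer 2: α = (0.94 + 0.077×12)×10⁻⁴ = 1.864×10⁻⁴ K⁻¹
Layer 3: α = (0.94 + 0.077×1.9)×10⁻⁴ = 1.0863×10⁻⁴ K⁻¹
Layer 1: 0.47 × 58 × 2.634×10⁻⁴ = 0.007180284 m
Layer 2: 0.97 × 450 × 1.864×10⁻⁴ = 0.0813636 m
508–1508 m: 1000 × 0.13 × 1.0863×10⁻⁴ = 0.0141219 m
Δh = 0.007180284 + 0.0813636 + 0.0141219 = 0.102665784 m

103 mm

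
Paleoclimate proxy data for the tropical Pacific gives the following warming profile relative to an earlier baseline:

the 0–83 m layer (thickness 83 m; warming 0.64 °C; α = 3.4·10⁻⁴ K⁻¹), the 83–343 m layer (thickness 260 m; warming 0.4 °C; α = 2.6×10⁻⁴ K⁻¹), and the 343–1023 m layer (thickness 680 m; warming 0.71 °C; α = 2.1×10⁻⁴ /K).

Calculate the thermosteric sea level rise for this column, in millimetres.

about 150 mm

0–83 m: 3.4×10⁻⁴ × 0.64 × 83 = 0.0180608 m
83–343 m: 0.4 × 2.6×10⁻⁴ × 260 = 0.02704 m
0.71 × 680 × 2.1×10⁻⁴ = 0.101388 m
Δh = 0.0180608 + 0.02704 + 0.101388 = 0.1464888 m ≈ 150 mm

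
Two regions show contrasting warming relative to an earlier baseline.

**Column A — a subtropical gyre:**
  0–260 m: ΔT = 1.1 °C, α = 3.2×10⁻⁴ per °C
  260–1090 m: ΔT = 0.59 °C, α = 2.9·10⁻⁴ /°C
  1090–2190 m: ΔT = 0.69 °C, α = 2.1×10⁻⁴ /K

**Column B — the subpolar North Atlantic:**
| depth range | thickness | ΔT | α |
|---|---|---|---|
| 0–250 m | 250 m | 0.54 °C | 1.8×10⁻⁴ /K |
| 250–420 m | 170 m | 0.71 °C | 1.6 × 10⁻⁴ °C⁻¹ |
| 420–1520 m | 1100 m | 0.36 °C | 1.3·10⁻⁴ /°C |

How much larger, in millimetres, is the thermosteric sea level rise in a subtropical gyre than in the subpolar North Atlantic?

A 0–260 m: 1.1 × 260 × 3.2×10⁻⁴ = 0.09152 m
A 260–1090 m: 0.59 × 2.9×10⁻⁴ × 830 = 0.142013 m
A 0.69 × 2.1×10⁻⁴ × 1100 = 0.15939 m
A total: 0.392923 m
B Layer 1: 1.8×10⁻⁴ × 0.54 × 250 = 0.02430 m
B 250–420 m: 1.6×10⁻⁴ × 0.71 × 170 = 0.019312 m
B Layer 3: 1.3×10⁻⁴ × 0.36 × 1100 = 0.05148 m
B total: 0.095092 m
Difference: 0.392923 − 0.095092 = 0.297831 m

298 mm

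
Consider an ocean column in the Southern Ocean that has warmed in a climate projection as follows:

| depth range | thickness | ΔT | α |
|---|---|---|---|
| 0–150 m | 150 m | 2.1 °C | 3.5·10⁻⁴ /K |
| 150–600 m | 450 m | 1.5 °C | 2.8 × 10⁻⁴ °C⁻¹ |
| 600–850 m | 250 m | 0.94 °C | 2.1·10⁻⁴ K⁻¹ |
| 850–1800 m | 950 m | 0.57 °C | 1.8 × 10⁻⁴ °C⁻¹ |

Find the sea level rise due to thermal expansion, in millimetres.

2.1 × 3.5×10⁻⁴ × 150 = 0.11025 m
2.8×10⁻⁴ × 450 × 1.5 = 0.18900 m
250 × 0.94 × 2.1×10⁻⁴ = 0.04935 m
1.8×10⁻⁴ × 950 × 0.57 = 0.09747 m
Δh = 0.11025 + 0.18900 + 0.04935 + 0.09747 = 0.44607 m

450 mm of thermosteric rise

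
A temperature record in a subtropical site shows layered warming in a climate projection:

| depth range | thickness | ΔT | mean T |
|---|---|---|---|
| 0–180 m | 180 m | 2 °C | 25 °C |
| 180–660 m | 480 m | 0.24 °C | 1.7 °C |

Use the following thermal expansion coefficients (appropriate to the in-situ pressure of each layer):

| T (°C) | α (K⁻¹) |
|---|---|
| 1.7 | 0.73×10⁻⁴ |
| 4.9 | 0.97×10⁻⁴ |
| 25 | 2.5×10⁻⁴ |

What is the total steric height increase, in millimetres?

98.4 mm of thermosteric rise

Layer 1 at 25 °C → α = 2.5×10⁻⁴ K⁻¹
Layer 2 at 1.7 °C → α = 0.73×10⁻⁴ K⁻¹
Layer 1: 2 × 2.5×10⁻⁴ × 180 = 0.09000 m
0.24 × 480 × 0.73×10⁻⁴ = 0.0084096 m
Δh = 0.09000 + 0.0084096 = 0.0984096 m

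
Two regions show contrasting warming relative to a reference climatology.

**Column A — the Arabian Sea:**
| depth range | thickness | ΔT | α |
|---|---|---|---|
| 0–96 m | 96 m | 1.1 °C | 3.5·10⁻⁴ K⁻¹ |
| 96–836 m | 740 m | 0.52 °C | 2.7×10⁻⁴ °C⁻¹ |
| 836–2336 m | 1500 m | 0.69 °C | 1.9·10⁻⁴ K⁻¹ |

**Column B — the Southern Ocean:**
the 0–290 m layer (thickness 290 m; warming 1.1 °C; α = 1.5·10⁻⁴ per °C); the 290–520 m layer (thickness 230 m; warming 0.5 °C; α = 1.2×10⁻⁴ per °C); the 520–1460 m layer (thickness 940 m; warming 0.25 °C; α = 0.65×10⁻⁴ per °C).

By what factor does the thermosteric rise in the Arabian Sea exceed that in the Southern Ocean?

≈ 4.4×

A 1.1 × 96 × 3.5×10⁻⁴ = 0.03696 m
A Layer 2: 740 × 0.52 × 2.7×10⁻⁴ = 0.103896 m
A 1500 × 0.69 × 1.9×10⁻⁴ = 0.19665 m
A total: 0.337506 m
B 290 × 1.5×10⁻⁴ × 1.1 = 0.04785 m
B Layer 2: 230 × 0.5 × 1.2×10⁻⁴ = 0.01380 m
B 520–1460 m: 940 × 0.25 × 0.65×10⁻⁴ = 0.015275 m
B total: 0.076925 m
Ratio: 0.337506 / 0.076925 ≈ 4.387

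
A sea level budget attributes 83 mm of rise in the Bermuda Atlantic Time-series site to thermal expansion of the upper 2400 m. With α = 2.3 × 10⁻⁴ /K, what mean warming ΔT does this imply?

about 0.150 °C

ΔT = Δh/(αH) = 0.083 / (2.3×10⁻⁴ × 2400) ≈ 0.1504 °C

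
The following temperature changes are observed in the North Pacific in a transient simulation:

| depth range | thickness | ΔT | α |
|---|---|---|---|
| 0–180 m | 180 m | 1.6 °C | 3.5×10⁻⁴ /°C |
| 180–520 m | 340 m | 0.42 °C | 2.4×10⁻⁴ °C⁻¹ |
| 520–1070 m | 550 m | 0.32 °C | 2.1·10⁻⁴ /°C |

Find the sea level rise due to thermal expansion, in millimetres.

172 mm

0–180 m: 3.5×10⁻⁴ × 180 × 1.6 = 0.10080 m
2.4×10⁻⁴ × 340 × 0.42 = 0.034272 m
Layer 3: 2.1×10⁻⁴ × 0.32 × 550 = 0.03696 m
Δh = 0.10080 + 0.034272 + 0.03696 = 0.172032 m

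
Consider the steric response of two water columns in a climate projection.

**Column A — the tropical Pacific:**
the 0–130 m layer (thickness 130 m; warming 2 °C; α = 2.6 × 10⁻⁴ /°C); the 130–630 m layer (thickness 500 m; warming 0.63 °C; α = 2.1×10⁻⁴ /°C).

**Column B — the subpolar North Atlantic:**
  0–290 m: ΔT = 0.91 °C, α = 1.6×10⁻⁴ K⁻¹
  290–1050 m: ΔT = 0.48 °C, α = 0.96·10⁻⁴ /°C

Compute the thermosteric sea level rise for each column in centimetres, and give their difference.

Δh_A ≈ 13.4 cm, Δh_B ≈ 7.72 cm; difference ≈ 5.65 cm

A 2 × 2.6×10⁻⁴ × 130 = 0.06760 m
A 130–630 m: 2.1×10⁻⁴ × 0.63 × 500 = 0.06615 m
A total: 0.13375 m
B Layer 1: 1.6×10⁻⁴ × 0.91 × 290 = 0.042224 m
B 760 × 0.48 × 0.96×10⁻⁴ = 0.0350208 m
B total: 0.0772448 m
Difference: 0.13375 − 0.0772448 = 0.0565052 m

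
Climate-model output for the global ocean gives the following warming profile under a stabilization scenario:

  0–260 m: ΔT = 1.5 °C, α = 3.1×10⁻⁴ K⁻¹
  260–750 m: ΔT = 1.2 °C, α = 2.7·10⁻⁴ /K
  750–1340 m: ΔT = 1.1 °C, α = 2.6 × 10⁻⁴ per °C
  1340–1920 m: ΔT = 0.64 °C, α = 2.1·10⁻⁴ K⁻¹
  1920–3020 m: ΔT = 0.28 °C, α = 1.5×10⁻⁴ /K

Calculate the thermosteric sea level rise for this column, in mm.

Layer 1: 260 × 1.5 × 3.1×10⁻⁴ = 0.12090 m
2.7×10⁻⁴ × 490 × 1.2 = 0.15876 m
1.1 × 590 × 2.6×10⁻⁴ = 0.16874 m
Layer 4: 2.1×10⁻⁴ × 580 × 0.64 = 0.077952 m
Layer 5: 1.5×10⁻⁴ × 1100 × 0.28 = 0.04620 m
Δh = 0.12090 + 0.15876 + 0.16874 + 0.077952 + 0.04620 = 0.572552 m ≈ 570 mm

Δh ≈ 570 mm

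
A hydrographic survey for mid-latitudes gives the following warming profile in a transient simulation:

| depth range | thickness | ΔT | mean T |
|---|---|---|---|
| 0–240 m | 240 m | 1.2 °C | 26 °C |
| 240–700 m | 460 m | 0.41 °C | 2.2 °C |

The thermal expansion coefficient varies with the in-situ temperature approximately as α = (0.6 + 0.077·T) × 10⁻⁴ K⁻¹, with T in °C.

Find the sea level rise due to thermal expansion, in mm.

89.4 mm

Layer 1: α = (0.6 + 0.077×26)×10⁻⁴ = 2.602×10⁻⁴ K⁻¹
Layer 2: α = (0.6 + 0.077×2.2)×10⁻⁴ = 0.7694×10⁻⁴ K⁻¹
Layer 1: 240 × 1.2 × 2.602×10⁻⁴ = 0.0749376 m
Layer 2: 460 × 0.7694×10⁻⁴ × 0.41 = 0.014510884 m
Δh = 0.0749376 + 0.014510884 = 0.089448484 m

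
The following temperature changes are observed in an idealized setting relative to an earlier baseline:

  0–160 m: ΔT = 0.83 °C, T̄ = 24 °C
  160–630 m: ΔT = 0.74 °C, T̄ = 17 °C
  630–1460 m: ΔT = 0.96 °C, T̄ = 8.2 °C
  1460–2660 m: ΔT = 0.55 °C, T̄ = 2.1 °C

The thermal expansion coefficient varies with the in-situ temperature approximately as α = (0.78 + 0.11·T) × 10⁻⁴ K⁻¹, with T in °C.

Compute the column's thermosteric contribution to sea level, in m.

0.34 m

Layer 1: α = (0.78 + 0.11×24)×10⁻⁴ = 3.42×10⁻⁴ K⁻¹
Layer 2: α = (0.78 + 0.11×17)×10⁻⁴ = 2.65×10⁻⁴ K⁻¹
Layer 3: α = (0.78 + 0.11×8.2)×10⁻⁴ = 1.682×10⁻⁴ K⁻¹
Layer 4: α = (0.78 + 0.11×2.1)×10⁻⁴ = 1.011×10⁻⁴ K⁻¹
Layer 1: 160 × 0.83 × 3.42×10⁻⁴ = 0.0454176 m
Layer 2: 470 × 2.65×10⁻⁴ × 0.74 = 0.092167 m
630–1460 m: 1.682×10⁻⁴ × 0.96 × 830 = 0.13402176 m
Layer 4: 1200 × 1.011×10⁻⁴ × 0.55 = 0.066726 m
Δh = 0.0454176 + 0.092167 + 0.13402176 + 0.066726 = 0.33833236 m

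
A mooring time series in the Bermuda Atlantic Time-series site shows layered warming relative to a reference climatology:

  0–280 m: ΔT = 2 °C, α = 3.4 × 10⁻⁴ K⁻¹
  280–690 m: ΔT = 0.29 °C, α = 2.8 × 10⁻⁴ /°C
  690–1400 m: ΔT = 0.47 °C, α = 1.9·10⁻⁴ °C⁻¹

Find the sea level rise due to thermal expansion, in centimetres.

Δh ≈ 28.7 cm

Layer 1: 280 × 3.4×10⁻⁴ × 2 = 0.19040 m
280–690 m: 410 × 0.29 × 2.8×10⁻⁴ = 0.033292 m
690–1400 m: 1.9×10⁻⁴ × 0.47 × 710 = 0.063403 m
Δh = 0.19040 + 0.033292 + 0.063403 = 0.287095 m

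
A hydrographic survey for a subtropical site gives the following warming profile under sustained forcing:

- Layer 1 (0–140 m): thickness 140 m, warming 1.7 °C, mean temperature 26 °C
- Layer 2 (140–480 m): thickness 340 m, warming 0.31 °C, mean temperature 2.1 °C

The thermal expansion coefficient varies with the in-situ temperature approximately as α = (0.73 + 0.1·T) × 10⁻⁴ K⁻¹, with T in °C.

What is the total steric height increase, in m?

0.0892 m

Layer 1: α = (0.73 + 0.1×26)×10⁻⁴ = 3.33×10⁻⁴ K⁻¹
Layer 2: α = (0.73 + 0.1×2.1)×10⁻⁴ = 0.94×10⁻⁴ K⁻¹
3.33×10⁻⁴ × 1.7 × 140 = 0.079254 m
140–480 m: 0.94×10⁻⁴ × 340 × 0.31 = 0.0099076 m
Δh = 0.079254 + 0.0099076 = 0.0891616 m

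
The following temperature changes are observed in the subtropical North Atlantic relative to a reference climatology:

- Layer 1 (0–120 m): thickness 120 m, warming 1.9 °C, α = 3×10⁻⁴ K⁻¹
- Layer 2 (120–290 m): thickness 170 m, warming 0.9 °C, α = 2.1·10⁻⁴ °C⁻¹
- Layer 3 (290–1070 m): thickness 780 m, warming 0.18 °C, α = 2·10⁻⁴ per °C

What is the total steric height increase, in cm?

120 × 3×10⁻⁴ × 1.9 = 0.06840 m
120–290 m: 170 × 0.9 × 2.1×10⁻⁴ = 0.03213 m
0.18 × 2×10⁻⁴ × 780 = 0.02808 m
Δh = 0.06840 + 0.03213 + 0.02808 = 0.12861 m ≈ 13 cm

13 cm of thermosteric rise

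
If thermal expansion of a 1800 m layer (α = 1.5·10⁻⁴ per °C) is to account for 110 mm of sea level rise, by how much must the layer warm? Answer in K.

ΔT = Δh/(αH) = 0.11 / (1.5×10⁻⁴ × 1800) ≈ 0.4074 K

ΔT ≈ 0.407 K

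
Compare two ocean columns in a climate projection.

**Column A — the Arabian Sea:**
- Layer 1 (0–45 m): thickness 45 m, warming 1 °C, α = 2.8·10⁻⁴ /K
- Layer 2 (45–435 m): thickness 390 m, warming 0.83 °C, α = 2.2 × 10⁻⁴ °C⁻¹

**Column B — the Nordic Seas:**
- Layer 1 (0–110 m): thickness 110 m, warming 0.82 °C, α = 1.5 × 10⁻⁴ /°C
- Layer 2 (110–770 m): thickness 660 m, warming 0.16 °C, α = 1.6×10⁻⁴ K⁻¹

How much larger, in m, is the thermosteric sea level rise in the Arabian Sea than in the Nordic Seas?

0.053 m

A 45 × 2.8×10⁻⁴ × 1 = 0.01260 m
A Layer 2: 390 × 0.83 × 2.2×10⁻⁴ = 0.071214 m
A total: 0.083814 m
B 0.82 × 1.5×10⁻⁴ × 110 = 0.01353 m
B 0.16 × 1.6×10⁻⁴ × 660 = 0.016896 m
B total: 0.030426 m
Difference: 0.083814 − 0.030426 = 0.053388 m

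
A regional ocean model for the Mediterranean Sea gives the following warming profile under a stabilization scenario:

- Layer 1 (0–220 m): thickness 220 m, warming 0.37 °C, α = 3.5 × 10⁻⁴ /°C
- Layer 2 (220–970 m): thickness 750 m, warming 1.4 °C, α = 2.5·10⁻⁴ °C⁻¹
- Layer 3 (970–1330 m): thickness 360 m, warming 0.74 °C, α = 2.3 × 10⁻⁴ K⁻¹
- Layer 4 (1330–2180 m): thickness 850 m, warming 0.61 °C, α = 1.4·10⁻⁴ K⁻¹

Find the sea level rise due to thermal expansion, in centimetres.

about 42.5 cm

220 × 3.5×10⁻⁴ × 0.37 = 0.02849 m
220–970 m: 1.4 × 2.5×10⁻⁴ × 750 = 0.26250 m
2.3×10⁻⁴ × 360 × 0.74 = 0.061272 m
Layer 4: 850 × 1.4×10⁻⁴ × 0.61 = 0.07259 m
Δh = 0.02849 + 0.26250 + 0.061272 + 0.07259 = 0.424852 m ≈ 42.5 cm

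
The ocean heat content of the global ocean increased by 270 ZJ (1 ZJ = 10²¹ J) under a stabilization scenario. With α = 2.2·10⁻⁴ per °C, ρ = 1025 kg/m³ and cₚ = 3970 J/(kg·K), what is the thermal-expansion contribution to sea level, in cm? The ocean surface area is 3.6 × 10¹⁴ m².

Per unit area: Q = 270×10²¹ / (3.6×10¹⁴) = 7.5×10⁸ J/m²
Δh = αQ/(ρcₚ) = 2.2×10⁻⁴ × 7.5×10⁸ / (1025 × 3970) ≈ 0.040548 m

about 4.05 cm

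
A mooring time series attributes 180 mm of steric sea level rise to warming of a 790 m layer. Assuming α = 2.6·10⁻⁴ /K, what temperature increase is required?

ΔT = Δh/(αH) = 0.18 / (2.6×10⁻⁴ × 790) ≈ 0.8763 °C

ΔT ≈ 0.876 °C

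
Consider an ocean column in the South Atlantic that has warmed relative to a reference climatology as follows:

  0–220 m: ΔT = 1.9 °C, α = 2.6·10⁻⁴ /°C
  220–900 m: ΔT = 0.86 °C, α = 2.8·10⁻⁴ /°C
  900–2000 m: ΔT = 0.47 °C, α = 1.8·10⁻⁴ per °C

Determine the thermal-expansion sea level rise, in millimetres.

0–220 m: 1.9 × 220 × 2.6×10⁻⁴ = 0.10868 m
2.8×10⁻⁴ × 0.86 × 680 = 0.163744 m
1.8×10⁻⁴ × 1100 × 0.47 = 0.09306 m
Δh = 0.10868 + 0.163744 + 0.09306 = 0.365484 m

370 mm of thermosteric rise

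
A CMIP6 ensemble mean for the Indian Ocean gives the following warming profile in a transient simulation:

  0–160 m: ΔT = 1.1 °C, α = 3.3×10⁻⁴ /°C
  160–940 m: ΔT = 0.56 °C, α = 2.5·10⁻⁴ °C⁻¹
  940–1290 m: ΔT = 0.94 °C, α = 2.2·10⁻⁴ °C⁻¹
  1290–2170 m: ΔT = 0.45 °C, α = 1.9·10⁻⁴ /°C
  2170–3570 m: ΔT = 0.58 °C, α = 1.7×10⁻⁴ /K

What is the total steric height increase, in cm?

45 cm of thermosteric rise

0–160 m: 3.3×10⁻⁴ × 160 × 1.1 = 0.05808 m
Layer 2: 780 × 2.5×10⁻⁴ × 0.56 = 0.10920 m
Layer 3: 0.94 × 350 × 2.2×10⁻⁴ = 0.07238 m
1290–2170 m: 0.45 × 880 × 1.9×10⁻⁴ = 0.07524 m
Layer 5: 1.7×10⁻⁴ × 0.58 × 1400 = 0.13804 m
Δh = 0.05808 + 0.10920 + 0.07238 + 0.07524 + 0.13804 = 0.45294 m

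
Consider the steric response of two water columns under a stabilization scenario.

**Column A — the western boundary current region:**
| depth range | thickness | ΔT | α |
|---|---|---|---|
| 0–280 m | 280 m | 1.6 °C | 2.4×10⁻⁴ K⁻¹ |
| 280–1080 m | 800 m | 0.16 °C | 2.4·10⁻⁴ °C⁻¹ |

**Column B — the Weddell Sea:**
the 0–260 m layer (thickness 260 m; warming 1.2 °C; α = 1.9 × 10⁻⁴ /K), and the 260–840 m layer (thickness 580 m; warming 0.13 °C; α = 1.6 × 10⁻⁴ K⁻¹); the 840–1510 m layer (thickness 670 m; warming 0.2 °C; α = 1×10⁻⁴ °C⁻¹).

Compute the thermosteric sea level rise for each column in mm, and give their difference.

A Layer 1: 2.4×10⁻⁴ × 280 × 1.6 = 0.10752 m
A 800 × 0.16 × 2.4×10⁻⁴ = 0.03072 m
A total: 0.13824 m
B 0–260 m: 1.9×10⁻⁴ × 1.2 × 260 = 0.05928 m
B 260–840 m: 580 × 0.13 × 1.6×10⁻⁴ = 0.012064 m
B Layer 3: 1×10⁻⁴ × 670 × 0.2 = 0.01340 m
B total: 0.084744 m
Difference: 0.13824 − 0.084744 = 0.053496 m

A: 138 mm; B: 84.7 mm; difference 53.5 mm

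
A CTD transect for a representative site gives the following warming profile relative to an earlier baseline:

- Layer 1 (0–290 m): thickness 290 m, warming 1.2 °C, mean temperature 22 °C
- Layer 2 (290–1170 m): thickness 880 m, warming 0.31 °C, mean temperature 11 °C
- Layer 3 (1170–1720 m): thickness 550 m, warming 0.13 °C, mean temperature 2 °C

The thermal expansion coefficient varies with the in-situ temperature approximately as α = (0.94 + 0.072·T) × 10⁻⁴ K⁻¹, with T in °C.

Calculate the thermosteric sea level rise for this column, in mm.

Layer 1: α = (0.94 + 0.072×22)×10⁻⁴ = 2.524×10⁻⁴ K⁻¹
Layer 2: α = (0.94 + 0.072×11)×10⁻⁴ = 1.732×10⁻⁴ K⁻¹
Layer 3: α = (0.94 + 0.072×2)×10⁻⁴ = 1.084×10⁻⁴ K⁻¹
290 × 2.524×10⁻⁴ × 1.2 = 0.0878352 m
290–1170 m: 0.31 × 880 × 1.732×10⁻⁴ = 0.04724896 m
Layer 3: 1.084×10⁻⁴ × 0.13 × 550 = 0.0077506 m
Δh = 0.0878352 + 0.04724896 + 0.0077506 = 0.14283476 m

Δh = 143 mm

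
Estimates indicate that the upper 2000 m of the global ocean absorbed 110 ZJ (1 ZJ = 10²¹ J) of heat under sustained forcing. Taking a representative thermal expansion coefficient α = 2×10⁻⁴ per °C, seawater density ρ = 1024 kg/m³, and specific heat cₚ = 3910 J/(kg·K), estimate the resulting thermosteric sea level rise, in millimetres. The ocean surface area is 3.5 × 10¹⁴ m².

Per unit area: Q = 110×10²¹ / (3.5×10¹⁴) ≈ 3.143×10⁸ J/m²
Δh = αQ/(ρcₚ) = 2×10⁻⁴ × 3.143×10⁸ / (1024 × 3910) ≈ 0.01570 m

16 mm of thermosteric rise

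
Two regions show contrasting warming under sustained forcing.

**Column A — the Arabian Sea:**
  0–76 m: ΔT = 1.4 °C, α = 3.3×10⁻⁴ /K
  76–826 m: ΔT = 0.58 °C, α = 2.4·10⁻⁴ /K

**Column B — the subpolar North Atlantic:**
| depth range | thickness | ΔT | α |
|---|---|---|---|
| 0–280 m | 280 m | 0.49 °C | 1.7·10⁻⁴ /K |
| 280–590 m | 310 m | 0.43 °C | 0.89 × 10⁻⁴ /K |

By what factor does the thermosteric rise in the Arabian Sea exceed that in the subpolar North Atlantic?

4.0

A 0–76 m: 76 × 1.4 × 3.3×10⁻⁴ = 0.035112 m
A 76–826 m: 0.58 × 750 × 2.4×10⁻⁴ = 0.10440 m
A total: 0.139512 m
B Layer 1: 0.49 × 1.7×10⁻⁴ × 280 = 0.023324 m
B 280–590 m: 0.89×10⁻⁴ × 0.43 × 310 = 0.0118637 m
B total: 0.0351877 m
Ratio: 0.139512 / 0.0351877 ≈ 3.965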